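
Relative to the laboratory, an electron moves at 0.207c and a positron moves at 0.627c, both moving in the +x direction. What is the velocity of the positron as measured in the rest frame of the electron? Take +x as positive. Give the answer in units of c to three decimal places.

β_A = 0.207, β_B = 0.627.
Transform to A's frame with the inverse velocity-addition law: u' = (u − v)/(1 − uv/c²), taking u = β_B and v = β_A.
u' = (0.627 − 0.207) / (1 − (0.207)(0.627)) = 0.4200/0.8702 = 0.4826.

+0.483c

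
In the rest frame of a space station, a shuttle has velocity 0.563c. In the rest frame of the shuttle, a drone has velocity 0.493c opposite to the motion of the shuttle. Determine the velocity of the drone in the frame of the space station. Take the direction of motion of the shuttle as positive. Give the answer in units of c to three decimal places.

With v = 0.563 and u' = -0.493 (in units of c),
u = (u' + v)/(1 + u'v/c²):
u = (-0.493 + 0.563) / (1 + (-0.493)·0.563) = 0.0700/0.7224 = 0.0969

+0.097c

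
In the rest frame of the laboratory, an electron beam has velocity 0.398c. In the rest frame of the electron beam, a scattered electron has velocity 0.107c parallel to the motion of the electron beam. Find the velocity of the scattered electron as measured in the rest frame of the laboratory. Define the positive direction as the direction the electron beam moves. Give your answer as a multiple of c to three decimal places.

0.484c

With v = 0.398 and u' = 0.107 (in units of c),
u = (u' + v)/(1 + u'v/c²):
u = (0.107 + 0.398) / (1 + 0.107·0.398) = 0.5050/1.0426 = 0.4844
(Galilean addition would give +0.505c.)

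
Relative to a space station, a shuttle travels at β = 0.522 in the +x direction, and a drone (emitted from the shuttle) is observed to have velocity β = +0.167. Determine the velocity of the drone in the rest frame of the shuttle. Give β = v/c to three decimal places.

Invert the composition law: u' = (u − v)/(1 − uv/c²).
u' = (0.167 − 0.522) / (1 − (0.167)(0.522)) = -0.3550/0.9128 = -0.3889.

β = -0.389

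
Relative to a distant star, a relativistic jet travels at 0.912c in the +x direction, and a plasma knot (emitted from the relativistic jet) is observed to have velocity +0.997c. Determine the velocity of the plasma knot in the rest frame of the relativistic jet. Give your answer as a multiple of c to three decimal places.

Invert the composition law: u' = (u − v)/(1 − uv/c²).
u' = (0.997 − 0.912) / (1 − (0.997)(0.912)) = 0.0850/0.0907 = 0.9368.

+0.937c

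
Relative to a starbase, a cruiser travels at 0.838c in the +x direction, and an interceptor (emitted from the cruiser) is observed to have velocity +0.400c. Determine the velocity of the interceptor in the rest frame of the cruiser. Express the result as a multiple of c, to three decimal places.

-0.659c

Invert the composition law: u' = (u − v)/(1 − uv/c²).
u' = (0.400 − 0.838) / (1 − (0.400)(0.838)) = -0.4380/0.6648 = -0.6588.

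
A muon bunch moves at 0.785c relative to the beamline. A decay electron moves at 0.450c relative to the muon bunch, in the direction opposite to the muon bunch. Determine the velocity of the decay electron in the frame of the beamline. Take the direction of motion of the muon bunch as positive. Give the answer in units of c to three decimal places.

With v = 0.785 and u' = -0.450 (in units of c),
u = (u' + v)/(1 + u'v/c²):
u = (-0.450 + 0.785) / (1 + (-0.450)·0.785) = 0.3350/0.6468 = 0.5180
(Galilean addition would give +0.335c.)

+0.518c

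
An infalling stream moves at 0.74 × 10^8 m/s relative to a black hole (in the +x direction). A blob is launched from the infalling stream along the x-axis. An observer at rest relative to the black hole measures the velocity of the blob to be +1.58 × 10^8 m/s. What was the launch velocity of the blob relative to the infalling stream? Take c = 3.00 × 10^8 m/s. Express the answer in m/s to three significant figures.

+9.65 × 10^7 m/s

v = 0.247c, u = 0.527c.
Invert the composition law: u' = (u − v)/(1 − uv/c²).
u' = (0.527 − 0.247) / (1 − (0.527)(0.247)) = 0.2800/0.8701 = 0.3218.
u' = 0.3218 × 3.00 × 10^8 m/s.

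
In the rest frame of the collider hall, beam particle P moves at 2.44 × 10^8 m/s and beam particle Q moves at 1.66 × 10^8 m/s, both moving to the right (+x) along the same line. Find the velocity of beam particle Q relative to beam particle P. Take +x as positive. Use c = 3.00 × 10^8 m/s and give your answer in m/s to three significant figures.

-1.42 × 10^8 m/s

β_A = 0.813, β_B = 0.553 (dividing each by c = 3.00 × 10^8 m/s).
Transform to A's frame with the inverse velocity-addition law: u' = (u − v)/(1 − uv/c²), taking u = β_B and v = β_A.
u' = (0.553 − 0.813) / (1 − (0.813)(0.553)) = -0.2600/0.5500 = -0.4728.
u' = -0.4728 × 3.00 × 10^8 m/s.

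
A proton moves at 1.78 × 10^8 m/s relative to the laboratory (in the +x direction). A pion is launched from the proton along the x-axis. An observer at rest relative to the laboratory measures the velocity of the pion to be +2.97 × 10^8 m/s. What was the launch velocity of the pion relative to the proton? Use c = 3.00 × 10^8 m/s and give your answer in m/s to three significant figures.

v = 0.593c, u = 0.990c.
Invert the composition law: u' = (u − v)/(1 − uv/c²).
u' = (0.990 − 0.593) / (1 − (0.990)(0.593)) = 0.3967/0.4126 = 0.9614.
u' = 0.9614 × 3.00 × 10^8 m/s.

+2.88 × 10^8 m/s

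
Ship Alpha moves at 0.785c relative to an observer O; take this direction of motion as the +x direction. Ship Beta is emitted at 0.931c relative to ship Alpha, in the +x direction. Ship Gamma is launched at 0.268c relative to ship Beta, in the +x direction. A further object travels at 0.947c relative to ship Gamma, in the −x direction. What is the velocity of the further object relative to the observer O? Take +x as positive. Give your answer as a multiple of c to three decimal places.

+0.833c

Apply u = (u' + v)/(1 + u'v/c²) successively, working outward toward the observer O.
Start: velocity of ship Alpha relative to the observer O = 0.7850c.
Compose with ship Beta (u' = 0.931 in ship Alpha frame): u_1 = (0.931 + 0.785) / (1 + 0.931·0.785) = 1.7160/1.7308 = 0.9914.
Compose with ship Gamma (u' = 0.268 in ship Beta frame): u_2 = (0.268 + 0.991) / (1 + 0.268·0.991) = 1.2594/1.2657 = 0.9950.
Compose with the further object (u' = -0.947 in ship Gamma frame): u_3 = (-0.947 + 0.995) / (1 + (-0.947)·0.995) = 0.0480/0.0577 = 0.8327.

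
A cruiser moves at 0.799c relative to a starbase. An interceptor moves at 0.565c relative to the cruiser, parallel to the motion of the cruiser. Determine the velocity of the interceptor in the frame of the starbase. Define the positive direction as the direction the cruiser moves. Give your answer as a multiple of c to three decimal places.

0.940c

With v = 0.799 and u' = 0.565 (in units of c),
u = (u' + v)/(1 + u'v/c²):
u = (0.565 + 0.799) / (1 + 0.565·0.799) = 1.3640/1.4514 = 0.9398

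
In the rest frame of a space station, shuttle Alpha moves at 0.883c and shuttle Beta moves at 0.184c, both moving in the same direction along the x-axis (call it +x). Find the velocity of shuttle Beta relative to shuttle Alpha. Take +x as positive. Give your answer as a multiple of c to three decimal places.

β_A = 0.883, β_B = 0.184.
Transform to A's frame with the inverse velocity-addition law: u' = (u − v)/(1 − uv/c²), taking u = β_B and v = β_A.
u' = (0.184 − 0.883) / (1 − (0.883)(0.184)) = -0.6990/0.8375 = -0.8346.

-0.835c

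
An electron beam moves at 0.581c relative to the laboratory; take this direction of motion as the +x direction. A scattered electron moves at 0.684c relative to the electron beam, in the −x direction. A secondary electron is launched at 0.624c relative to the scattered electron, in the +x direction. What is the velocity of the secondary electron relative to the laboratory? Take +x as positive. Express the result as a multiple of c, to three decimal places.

+0.507c

Apply u = (u' + v)/(1 + u'v/c²) successively, working outward toward the laboratory.
Start: velocity of the electron beam relative to the laboratory = 0.5810c.
Compose with the scattered electron (u' = -0.684 in the electron beam frame): u_1 = (-0.684 + 0.581) / (1 + (-0.684)·0.581) = -0.1030/0.6026 = -0.1709.
Compose with the secondary electron (u' = 0.624 in the scattered electron frame): u_2 = (0.624 + (-0.171)) / (1 + 0.624·(-0.171)) = 0.4531/0.8933 = 0.5072.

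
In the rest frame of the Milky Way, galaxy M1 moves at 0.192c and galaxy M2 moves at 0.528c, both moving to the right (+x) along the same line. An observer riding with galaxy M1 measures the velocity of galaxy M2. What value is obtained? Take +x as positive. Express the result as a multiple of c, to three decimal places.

β_A = 0.192, β_B = 0.528.
Transform to A's frame with the inverse velocity-addition law: u' = (u − v)/(1 − uv/c²), taking u = β_B and v = β_A.
u' = (0.528 − 0.192) / (1 − (0.192)(0.528)) = 0.3360/0.8986 = 0.3739.

+0.374c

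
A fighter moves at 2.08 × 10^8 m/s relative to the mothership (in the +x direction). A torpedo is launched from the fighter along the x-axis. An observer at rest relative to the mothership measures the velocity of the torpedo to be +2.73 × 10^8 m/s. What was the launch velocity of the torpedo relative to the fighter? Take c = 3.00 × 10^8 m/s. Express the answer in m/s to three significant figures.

v = 0.693c, u = 0.910c.
Invert the composition law: u' = (u − v)/(1 − uv/c²).
u' = (0.910 − 0.693) / (1 − (0.910)(0.693)) = 0.2167/0.3691 = 0.5871.
u' = 0.5871 × 3.00 × 10^8 m/s.

+1.76 × 10^8 m/s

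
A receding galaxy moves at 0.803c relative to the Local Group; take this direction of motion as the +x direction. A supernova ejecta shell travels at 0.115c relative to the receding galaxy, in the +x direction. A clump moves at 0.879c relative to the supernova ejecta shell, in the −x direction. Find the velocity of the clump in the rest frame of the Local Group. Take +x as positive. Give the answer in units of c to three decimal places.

Apply u = (u' + v)/(1 + u'v/c²) successively, working outward toward the Local Group.
Start: velocity of the receding galaxy relative to the Local Group = 0.8030c.
Compose with the supernova ejecta shell (u' = 0.115 in the receding galaxy frame): u_1 = (0.115 + 0.803) / (1 + 0.115·0.803) = 0.9180/1.0923 = 0.8404.
Compose with the clump (u' = -0.879 in the supernova ejecta shell frame): u_2 = (-0.879 + 0.840) / (1 + (-0.879)·0.840) = -0.0386/0.2613 = -0.1478.

-0.148c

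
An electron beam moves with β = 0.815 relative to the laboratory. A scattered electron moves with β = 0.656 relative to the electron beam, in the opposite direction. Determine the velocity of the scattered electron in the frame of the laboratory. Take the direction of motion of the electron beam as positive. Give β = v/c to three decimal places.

β = +0.342

With v = 0.815 and u' = -0.656 (in units of c),
u = (u' + v)/(1 + u'v/c²):
u = (-0.656 + 0.815) / (1 + (-0.656)·0.815) = 0.1590/0.4654 = 0.3417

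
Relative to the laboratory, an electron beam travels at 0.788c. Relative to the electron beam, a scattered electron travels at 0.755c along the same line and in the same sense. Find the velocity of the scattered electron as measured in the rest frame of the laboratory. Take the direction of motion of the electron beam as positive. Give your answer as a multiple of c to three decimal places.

With v = 0.788 and u' = 0.755 (in units of c),
u = (u' + v)/(1 + u'v/c²):
u = (0.755 + 0.788) / (1 + 0.755·0.788) = 1.5430/1.5949 = 0.9674

0.967c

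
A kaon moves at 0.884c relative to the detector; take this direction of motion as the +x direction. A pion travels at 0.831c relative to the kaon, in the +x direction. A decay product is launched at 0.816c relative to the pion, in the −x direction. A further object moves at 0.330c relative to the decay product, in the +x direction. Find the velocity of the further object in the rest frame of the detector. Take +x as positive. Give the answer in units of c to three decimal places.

+0.945c

Apply u = (u' + v)/(1 + u'v/c²) successively, working outward toward the detector.
Start: velocity of the kaon relative to the detector = 0.8840c.
Compose with the pion (u' = 0.831 in the kaon frame): u_1 = (0.831 + 0.884) / (1 + 0.831·0.884) = 1.7150/1.7346 = 0.9887.
Compose with the decay product (u' = -0.816 in the pion frame): u_2 = (-0.816 + 0.989) / (1 + (-0.816)·0.989) = 0.1727/0.1932 = 0.8938.
Compose with the further object (u' = 0.330 in the decay product frame): u_3 = (0.330 + 0.894) / (1 + 0.330·0.894) = 1.2238/1.2949 = 0.9450.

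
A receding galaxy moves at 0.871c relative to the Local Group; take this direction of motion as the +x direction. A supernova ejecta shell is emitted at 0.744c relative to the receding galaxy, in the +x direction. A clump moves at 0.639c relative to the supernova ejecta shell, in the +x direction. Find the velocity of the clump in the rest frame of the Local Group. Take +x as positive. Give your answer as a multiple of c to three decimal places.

0.996c

Apply u = (u' + v)/(1 + u'v/c²) successively, working outward toward the Local Group.
Start: velocity of the receding galaxy relative to the Local Group = 0.8710c.
Compose with the supernova ejecta shell (u' = 0.744 in the receding galaxy frame): u_1 = (0.744 + 0.871) / (1 + 0.744·0.871) = 1.6150/1.6480 = 0.9800.
Compose with the clump (u' = 0.639 in the supernova ejecta shell frame): u_2 = (0.639 + 0.980) / (1 + 0.639·0.980) = 1.6190/1.6262 = 0.9956.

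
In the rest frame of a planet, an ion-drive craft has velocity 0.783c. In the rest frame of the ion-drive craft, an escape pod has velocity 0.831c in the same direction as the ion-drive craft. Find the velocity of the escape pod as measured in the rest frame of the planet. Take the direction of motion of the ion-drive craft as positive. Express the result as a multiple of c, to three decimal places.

With v = 0.783 and u' = 0.831 (in units of c),
u = (u' + v)/(1 + u'v/c²):
u = (0.831 + 0.783) / (1 + 0.831·0.783) = 1.6140/1.6507 = 0.9778
(Galilean addition would give +1.614c, exceeding c.)

0.978c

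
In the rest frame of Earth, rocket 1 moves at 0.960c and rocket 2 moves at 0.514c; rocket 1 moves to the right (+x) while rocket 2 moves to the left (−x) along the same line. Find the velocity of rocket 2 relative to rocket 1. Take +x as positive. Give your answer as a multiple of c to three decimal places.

-0.987c

β_A = 0.960, β_B = -0.514.
Transform to A's frame with the inverse velocity-addition law: u' = (u − v)/(1 − uv/c²), taking u = β_B and v = β_A.
u' = (-0.514 − 0.960) / (1 − (0.960)(-0.514)) = -1.4740/1.4934 = -0.9870.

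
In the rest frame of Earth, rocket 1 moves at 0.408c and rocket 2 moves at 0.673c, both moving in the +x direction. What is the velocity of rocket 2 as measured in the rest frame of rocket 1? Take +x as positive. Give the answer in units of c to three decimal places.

β_A = 0.408, β_B = 0.673.
Transform to A's frame with the inverse velocity-addition law: u' = (u − v)/(1 − uv/c²), taking u = β_B and v = β_A.
u' = (0.673 − 0.408) / (1 − (0.408)(0.673)) = 0.2650/0.7254 = 0.3653.

+0.365c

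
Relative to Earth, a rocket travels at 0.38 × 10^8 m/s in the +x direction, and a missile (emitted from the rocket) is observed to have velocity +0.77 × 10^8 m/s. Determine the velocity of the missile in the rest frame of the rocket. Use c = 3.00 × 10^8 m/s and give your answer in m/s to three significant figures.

v = 0.127c, u = 0.257c.
Invert the composition law: u' = (u − v)/(1 − uv/c²).
u' = (0.257 − 0.127) / (1 − (0.257)(0.127)) = 0.1300/0.9675 = 0.1344.
u' = 0.1344 × 3.00 × 10^8 m/s.

+4.03 × 10^7 m/s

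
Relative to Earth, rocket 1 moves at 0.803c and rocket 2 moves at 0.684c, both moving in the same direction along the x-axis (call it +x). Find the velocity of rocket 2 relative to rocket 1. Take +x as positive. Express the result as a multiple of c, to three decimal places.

β_A = 0.803, β_B = 0.684.
Transform to A's frame with the inverse velocity-addition law: u' = (u − v)/(1 − uv/c²), taking u = β_B and v = β_A.
u' = (0.684 − 0.803) / (1 − (0.803)(0.684)) = -0.1190/0.4507 = -0.2640.

-0.264c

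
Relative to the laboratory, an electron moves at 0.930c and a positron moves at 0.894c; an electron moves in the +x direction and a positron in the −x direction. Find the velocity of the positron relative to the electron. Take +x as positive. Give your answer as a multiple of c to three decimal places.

β_A = 0.930, β_B = -0.894.
Transform to A's frame with the inverse velocity-addition law: u' = (u − v)/(1 − uv/c²), taking u = β_B and v = β_A.
u' = (-0.894 − 0.930) / (1 − (0.930)(-0.894)) = -1.8240/1.8314 = -0.9959.

-0.996c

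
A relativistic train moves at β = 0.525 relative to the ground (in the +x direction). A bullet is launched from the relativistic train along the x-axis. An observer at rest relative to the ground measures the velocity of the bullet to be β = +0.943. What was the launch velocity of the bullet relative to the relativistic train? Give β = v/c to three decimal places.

β = +0.828

Invert the composition law: u' = (u − v)/(1 − uv/c²).
u' = (0.943 − 0.525) / (1 − (0.943)(0.525)) = 0.4180/0.5049 = 0.8278.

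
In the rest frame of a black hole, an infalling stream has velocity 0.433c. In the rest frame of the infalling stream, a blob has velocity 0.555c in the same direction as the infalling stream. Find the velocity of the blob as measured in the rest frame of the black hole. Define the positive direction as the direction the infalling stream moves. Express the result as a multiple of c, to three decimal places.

With v = 0.433 and u' = 0.555 (in units of c),
u = (u' + v)/(1 + u'v/c²):
u = (0.555 + 0.433) / (1 + 0.555·0.433) = 0.9880/1.2403 = 0.7966
(Galilean addition would give +0.988c.)

0.797c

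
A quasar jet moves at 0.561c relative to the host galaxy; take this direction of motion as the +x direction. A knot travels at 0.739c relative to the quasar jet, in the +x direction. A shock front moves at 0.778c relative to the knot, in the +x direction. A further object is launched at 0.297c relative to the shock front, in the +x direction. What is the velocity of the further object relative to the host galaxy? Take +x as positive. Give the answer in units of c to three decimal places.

Apply u = (u' + v)/(1 + u'v/c²) successively, working outward toward the host galaxy.
Start: velocity of the quasar jet relative to the host galaxy = 0.5610c.
Compose with the knot (u' = 0.739 in the quasar jet frame): u_1 = (0.739 + 0.561) / (1 + 0.739·0.561) = 1.3000/1.4146 = 0.9190.
Compose with the shock front (u' = 0.778 in the knot frame): u_2 = (0.778 + 0.919) / (1 + 0.778·0.919) = 1.6970/1.7150 = 0.9895.
Compose with the further object (u' = 0.297 in the shock front frame): u_3 = (0.297 + 0.990) / (1 + 0.297·0.990) = 1.2865/1.2939 = 0.9943.

0.994c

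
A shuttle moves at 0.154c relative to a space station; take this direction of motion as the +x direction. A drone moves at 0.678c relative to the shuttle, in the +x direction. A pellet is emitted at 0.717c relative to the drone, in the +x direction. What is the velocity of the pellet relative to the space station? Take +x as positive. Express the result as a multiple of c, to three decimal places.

Apply u = (u' + v)/(1 + u'v/c²) successively, working outward toward the space station.
Start: velocity of the shuttle relative to the space station = 0.1540c.
Compose with the drone (u' = 0.678 in the shuttle frame): u_1 = (0.678 + 0.154) / (1 + 0.678·0.154) = 0.8320/1.1044 = 0.7533.
Compose with the pellet (u' = 0.717 in the drone frame): u_2 = (0.717 + 0.753) / (1 + 0.717·0.753) = 1.4703/1.5401 = 0.9547.

0.955c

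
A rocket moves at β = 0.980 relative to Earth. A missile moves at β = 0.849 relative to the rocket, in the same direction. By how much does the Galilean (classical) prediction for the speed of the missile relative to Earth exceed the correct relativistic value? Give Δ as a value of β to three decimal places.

Galilean: u_cl = 0.849 + 0.980 = 1.8290.
Relativistic: u_rel = (0.849 + 0.980) / (1 + 0.849·0.980) = 1.8290/1.8320 = 0.9984.
Δ = 1.8290 − 0.9984 = 0.8306.
(The classical prediction exceeds c; the relativistic result does not.)

Δ = 0.831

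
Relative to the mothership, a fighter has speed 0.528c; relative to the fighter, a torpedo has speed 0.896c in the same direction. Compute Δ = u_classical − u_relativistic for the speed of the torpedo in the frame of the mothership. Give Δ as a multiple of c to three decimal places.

Δ = 0.457c

Galilean: u_cl = 0.896 + 0.528 = 1.4240.
Relativistic: u_rel = (0.896 + 0.528) / (1 + 0.896·0.528) = 1.4240/1.4731 = 0.9667.
Δ = 1.4240 − 0.9667 = 0.4573.
(The classical prediction exceeds c; the relativistic result does not.)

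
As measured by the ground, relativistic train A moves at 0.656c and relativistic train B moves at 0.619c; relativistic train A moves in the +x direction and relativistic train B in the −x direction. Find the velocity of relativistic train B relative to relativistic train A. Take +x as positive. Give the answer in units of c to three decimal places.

-0.907c

β_A = 0.656, β_B = -0.619.
Transform to A's frame with the inverse velocity-addition law: u' = (u − v)/(1 − uv/c²), taking u = β_B and v = β_A.
u' = (-0.619 − 0.656) / (1 − (0.656)(-0.619)) = -1.2750/1.4061 = -0.9068.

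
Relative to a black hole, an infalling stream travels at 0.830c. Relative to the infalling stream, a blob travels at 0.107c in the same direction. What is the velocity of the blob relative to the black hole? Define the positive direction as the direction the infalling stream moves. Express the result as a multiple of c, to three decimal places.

With v = 0.830 and u' = 0.107 (in units of c),
u = (u' + v)/(1 + u'v/c²):
u = (0.107 + 0.830) / (1 + 0.107·0.830) = 0.9370/1.0888 = 0.8606
(Galilean addition would give +0.937c.)

0.861c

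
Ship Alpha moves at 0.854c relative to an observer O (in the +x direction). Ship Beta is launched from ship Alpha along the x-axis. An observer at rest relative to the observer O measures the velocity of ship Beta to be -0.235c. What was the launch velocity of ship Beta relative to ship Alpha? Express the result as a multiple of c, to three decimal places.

Invert the composition law: u' = (u − v)/(1 − uv/c²).
u' = (-0.235 − 0.854) / (1 − (-0.235)(0.854)) = -1.0890/1.2007 = -0.9070.

-0.907c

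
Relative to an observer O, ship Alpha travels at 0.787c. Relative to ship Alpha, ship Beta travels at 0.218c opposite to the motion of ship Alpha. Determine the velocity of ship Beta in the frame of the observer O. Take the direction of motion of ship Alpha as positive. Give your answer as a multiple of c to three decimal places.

With v = 0.787 and u' = -0.218 (in units of c),
u = (u' + v)/(1 + u'v/c²):
u = (-0.218 + 0.787) / (1 + (-0.218)·0.787) = 0.5690/0.8284 = 0.6868

+0.687c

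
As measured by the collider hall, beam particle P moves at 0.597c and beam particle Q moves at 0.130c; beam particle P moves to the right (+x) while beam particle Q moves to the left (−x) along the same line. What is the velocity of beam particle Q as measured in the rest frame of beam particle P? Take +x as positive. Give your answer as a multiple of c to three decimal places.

β_A = 0.597, β_B = -0.130.
Transform to A's frame with the inverse velocity-addition law: u' = (u − v)/(1 − uv/c²), taking u = β_B and v = β_A.
u' = (-0.130 − 0.597) / (1 − (0.597)(-0.130)) = -0.7270/1.0776 = -0.6746.

-0.675c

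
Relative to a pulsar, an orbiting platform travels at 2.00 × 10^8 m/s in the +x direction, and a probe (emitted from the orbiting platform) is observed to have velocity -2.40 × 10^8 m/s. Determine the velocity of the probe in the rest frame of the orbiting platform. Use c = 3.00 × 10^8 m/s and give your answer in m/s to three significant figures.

v = 0.667c, u = -0.800c.
Invert the composition law: u' = (u − v)/(1 − uv/c²).
u' = (-0.800 − 0.667) / (1 − (-0.800)(0.667)) = -1.4667/1.5333 = -0.9565.
u' = -0.9565 × 3.00 × 10^8 m/s.

-2.87 × 10^8 m/s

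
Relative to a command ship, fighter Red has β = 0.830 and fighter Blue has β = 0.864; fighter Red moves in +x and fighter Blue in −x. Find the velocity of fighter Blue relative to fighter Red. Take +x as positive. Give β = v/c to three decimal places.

β_A = 0.830, β_B = -0.864.
Transform to A's frame with the inverse velocity-addition law: u' = (u − v)/(1 − uv/c²), taking u = β_B and v = β_A.
u' = (-0.864 − 0.830) / (1 − (0.830)(-0.864)) = -1.6940/1.7171 = -0.9865.

β = -0.987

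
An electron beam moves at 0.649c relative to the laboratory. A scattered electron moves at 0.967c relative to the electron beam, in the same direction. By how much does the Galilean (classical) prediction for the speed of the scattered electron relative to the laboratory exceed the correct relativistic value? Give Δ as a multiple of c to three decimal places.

Δ = 0.623c

Galilean: u_cl = 0.967 + 0.649 = 1.6160.
Relativistic: u_rel = (0.967 + 0.649) / (1 + 0.967·0.649) = 1.6160/1.6276 = 0.9929.
Δ = 1.6160 − 0.9929 = 0.6231.
(The classical prediction exceeds c; the relativistic result does not.)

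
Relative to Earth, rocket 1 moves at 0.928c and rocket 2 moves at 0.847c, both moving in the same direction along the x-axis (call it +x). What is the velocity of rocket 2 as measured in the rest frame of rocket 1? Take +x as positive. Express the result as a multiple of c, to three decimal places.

β_A = 0.928, β_B = 0.847.
Transform to A's frame with the inverse velocity-addition law: u' = (u − v)/(1 − uv/c²), taking u = β_B and v = β_A.
u' = (0.847 − 0.928) / (1 − (0.928)(0.847)) = -0.0810/0.2140 = -0.3785.

-0.379c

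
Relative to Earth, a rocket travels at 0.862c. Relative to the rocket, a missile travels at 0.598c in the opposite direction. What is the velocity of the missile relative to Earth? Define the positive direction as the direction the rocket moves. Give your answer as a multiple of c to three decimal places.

+0.545c

With v = 0.862 and u' = -0.598 (in units of c),
u = (u' + v)/(1 + u'v/c²):
u = (-0.598 + 0.862) / (1 + (-0.598)·0.862) = 0.2640/0.4845 = 0.5449
(Galilean addition would give +0.264c.)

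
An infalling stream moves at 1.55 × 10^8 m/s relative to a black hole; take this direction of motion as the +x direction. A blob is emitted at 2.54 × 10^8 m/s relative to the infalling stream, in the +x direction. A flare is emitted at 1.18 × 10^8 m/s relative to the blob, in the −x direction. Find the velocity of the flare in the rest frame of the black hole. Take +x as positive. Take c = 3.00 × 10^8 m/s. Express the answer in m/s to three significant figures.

Apply u = (u' + v)/(1 + u'v/c²) successively, working outward toward the black hole.
(Dividing each given speed by c = 3.00 × 10^8 m/s to work in units of c.)
Start: velocity of the infalling stream relative to the black hole = 0.5167c.
Compose with the blob (u' = 0.847 in the infalling stream frame): u_1 = (0.847 + 0.517) / (1 + 0.847·0.517) = 1.3633/1.4374 = 0.9484.
Compose with the flare (u' = -0.393 in the blob frame): u_2 = (-0.393 + 0.948) / (1 + (-0.393)·0.948) = 0.5551/0.6269 = 0.8854.
So u = 0.8854 × 3.00 × 10^8 m/s.

+2.66 × 10^8 m/s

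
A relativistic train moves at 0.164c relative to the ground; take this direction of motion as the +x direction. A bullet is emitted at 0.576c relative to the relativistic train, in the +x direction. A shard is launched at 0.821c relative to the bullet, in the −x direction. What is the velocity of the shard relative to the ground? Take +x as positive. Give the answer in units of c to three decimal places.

Apply u = (u' + v)/(1 + u'v/c²) successively, working outward toward the ground.
Start: velocity of the relativistic train relative to the ground = 0.1640c.
Compose with the bullet (u' = 0.576 in the relativistic train frame): u_1 = (0.576 + 0.164) / (1 + 0.576·0.164) = 0.7400/1.0945 = 0.6761.
Compose with the shard (u' = -0.821 in the bullet frame): u_2 = (-0.821 + 0.676) / (1 + (-0.821)·0.676) = -0.1449/0.4449 = -0.3256.

-0.326c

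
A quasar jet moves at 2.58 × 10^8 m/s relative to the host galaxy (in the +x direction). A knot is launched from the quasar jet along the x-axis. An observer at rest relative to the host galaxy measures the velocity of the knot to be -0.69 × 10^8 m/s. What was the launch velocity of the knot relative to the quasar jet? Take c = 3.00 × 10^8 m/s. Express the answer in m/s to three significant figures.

v = 0.860c, u = -0.230c.
Invert the composition law: u' = (u − v)/(1 − uv/c²).
u' = (-0.230 − 0.860) / (1 − (-0.230)(0.860)) = -1.0900/1.1978 = -0.9100.
u' = -0.9100 × 3.00 × 10^8 m/s.

-2.73 × 10^8 m/s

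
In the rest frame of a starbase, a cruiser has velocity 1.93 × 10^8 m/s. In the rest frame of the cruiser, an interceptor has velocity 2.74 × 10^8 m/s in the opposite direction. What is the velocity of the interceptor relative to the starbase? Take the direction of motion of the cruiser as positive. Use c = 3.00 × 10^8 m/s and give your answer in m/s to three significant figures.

-1.96 × 10^8 m/s

In units of c (dividing by 3.00 × 10^8 m/s): v = 0.643, u' = -0.913.
u = (u' + v)/(1 + u'v/c²):
u = (-0.913 + 0.643) / (1 + (-0.913)·0.643) = -0.2700/0.4124 = -0.6547
Converting back: u = -0.6547 × 3.00 × 10^8 m/s.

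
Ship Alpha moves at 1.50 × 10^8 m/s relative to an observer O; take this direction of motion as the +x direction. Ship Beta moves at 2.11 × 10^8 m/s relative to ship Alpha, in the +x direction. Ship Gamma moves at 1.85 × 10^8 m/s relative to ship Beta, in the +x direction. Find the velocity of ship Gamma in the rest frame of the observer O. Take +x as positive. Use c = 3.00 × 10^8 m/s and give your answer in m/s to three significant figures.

2.92 × 10^8 m/s

Apply u = (u' + v)/(1 + u'v/c²) successively, working outward toward the observer O.
(Dividing each given speed by c = 3.00 × 10^8 m/s to work in units of c.)
Start: velocity of ship Alpha relative to the observer O = 0.5000c.
Compose with ship Beta (u' = 0.703 in ship Alpha frame): u_1 = (0.703 + 0.500) / (1 + 0.703·0.500) = 1.2033/1.3517 = 0.8903.
Compose with ship Gamma (u' = 0.617 in ship Beta frame): u_2 = (0.617 + 0.890) / (1 + 0.617·0.890) = 1.5069/1.5490 = 0.9728.
So u = 0.9728 × 3.00 × 10^8 m/s.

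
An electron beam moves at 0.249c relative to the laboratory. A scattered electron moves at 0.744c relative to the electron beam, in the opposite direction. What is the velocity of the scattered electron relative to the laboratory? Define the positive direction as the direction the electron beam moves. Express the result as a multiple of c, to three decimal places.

-0.608c

With v = 0.249 and u' = -0.744 (in units of c),
u = (u' + v)/(1 + u'v/c²):
u = (-0.744 + 0.249) / (1 + (-0.744)·0.249) = -0.4950/0.8147 = -0.6076
(Galilean addition would give -0.495c.)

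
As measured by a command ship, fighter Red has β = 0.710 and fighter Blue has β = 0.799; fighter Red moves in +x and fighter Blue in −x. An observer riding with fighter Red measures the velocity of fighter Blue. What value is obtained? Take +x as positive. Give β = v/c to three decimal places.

β_A = 0.710, β_B = -0.799.
Transform to A's frame with the inverse velocity-addition law: u' = (u − v)/(1 − uv/c²), taking u = β_B and v = β_A.
u' = (-0.799 − 0.710) / (1 − (0.710)(-0.799)) = -1.5090/1.5673 = -0.9628.

β = -0.963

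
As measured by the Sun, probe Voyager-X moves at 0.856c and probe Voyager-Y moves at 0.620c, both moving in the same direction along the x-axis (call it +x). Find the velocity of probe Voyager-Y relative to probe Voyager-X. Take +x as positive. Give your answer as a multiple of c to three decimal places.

-0.503c

β_A = 0.856, β_B = 0.620.
Transform to A's frame with the inverse velocity-addition law: u' = (u − v)/(1 − uv/c²), taking u = β_B and v = β_A.
u' = (0.620 − 0.856) / (1 − (0.856)(0.620)) = -0.2360/0.4693 = -0.5029.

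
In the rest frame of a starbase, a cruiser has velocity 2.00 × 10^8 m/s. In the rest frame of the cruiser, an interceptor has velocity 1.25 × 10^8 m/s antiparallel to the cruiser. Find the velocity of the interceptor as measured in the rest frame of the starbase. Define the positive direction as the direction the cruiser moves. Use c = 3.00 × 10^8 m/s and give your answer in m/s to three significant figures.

In units of c (dividing by 3.00 × 10^8 m/s): v = 0.667, u' = -0.417.
u = (u' + v)/(1 + u'v/c²):
u = (-0.417 + 0.667) / (1 + (-0.417)·0.667) = 0.2500/0.7222 = 0.3462
(Galilean addition would give +0.250c.)
Converting back: u = 0.3462 × 3.00 × 10^8 m/s.

+1.04 × 10^8 m/s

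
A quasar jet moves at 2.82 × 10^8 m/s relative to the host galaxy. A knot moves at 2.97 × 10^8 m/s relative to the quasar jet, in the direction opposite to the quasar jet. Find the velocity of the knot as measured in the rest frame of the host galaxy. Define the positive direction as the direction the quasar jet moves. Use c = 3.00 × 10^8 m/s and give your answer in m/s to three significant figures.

-2.16 × 10^8 m/s

In units of c (dividing by 3.00 × 10^8 m/s): v = 0.940, u' = -0.990.
u = (u' + v)/(1 + u'v/c²):
u = (-0.990 + 0.940) / (1 + (-0.990)·0.940) = -0.0500/0.0694 = -0.7205
Converting back: u = -0.7205 × 3.00 × 10^8 m/s.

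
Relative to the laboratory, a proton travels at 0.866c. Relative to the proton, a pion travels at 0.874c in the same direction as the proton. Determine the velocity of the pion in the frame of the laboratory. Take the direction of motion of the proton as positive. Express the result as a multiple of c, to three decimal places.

With v = 0.866 and u' = 0.874 (in units of c),
u = (u' + v)/(1 + u'v/c²):
u = (0.874 + 0.866) / (1 + 0.874·0.866) = 1.7400/1.7569 = 0.9904
(Galilean addition would give +1.740c, exceeding c.)

0.990c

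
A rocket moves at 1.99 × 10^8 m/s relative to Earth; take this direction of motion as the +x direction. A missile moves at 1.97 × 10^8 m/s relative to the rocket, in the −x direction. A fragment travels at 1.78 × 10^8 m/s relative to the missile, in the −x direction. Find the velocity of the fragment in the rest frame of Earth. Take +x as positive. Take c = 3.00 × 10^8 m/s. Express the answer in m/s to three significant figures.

Apply u = (u' + v)/(1 + u'v/c²) successively, working outward toward Earth.
(Dividing each given speed by c = 3.00 × 10^8 m/s to work in units of c.)
Start: velocity of the rocket relative to Earth = 0.6633c.
Compose with the missile (u' = -0.657 in the rocket frame): u_1 = (-0.657 + 0.663) / (1 + (-0.657)·0.663) = 0.0067/0.5644 = 0.0118.
Compose with the fragment (u' = -0.593 in the missile frame): u_2 = (-0.593 + 0.012) / (1 + (-0.593)·0.012) = -0.5815/0.9930 = -0.5856.
So u = -0.5856 × 3.00 × 10^8 m/s.

-1.76 × 10^8 m/s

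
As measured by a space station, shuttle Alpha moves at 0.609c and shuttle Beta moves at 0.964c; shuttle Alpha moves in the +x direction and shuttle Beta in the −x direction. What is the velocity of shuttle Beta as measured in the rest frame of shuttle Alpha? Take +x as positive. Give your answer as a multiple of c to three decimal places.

β_A = 0.609, β_B = -0.964.
Transform to A's frame with the inverse velocity-addition law: u' = (u − v)/(1 − uv/c²), taking u = β_B and v = β_A.
u' = (-0.964 − 0.609) / (1 − (0.609)(-0.964)) = -1.5730/1.5871 = -0.9911.

-0.991c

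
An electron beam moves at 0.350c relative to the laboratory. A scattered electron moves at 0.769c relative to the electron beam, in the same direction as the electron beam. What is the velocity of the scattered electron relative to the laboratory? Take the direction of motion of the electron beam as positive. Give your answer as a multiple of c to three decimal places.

With v = 0.350 and u' = 0.769 (in units of c),
u = (u' + v)/(1 + u'v/c²):
u = (0.769 + 0.350) / (1 + 0.769·0.350) = 1.1190/1.2692 = 0.8817
(Galilean addition would give +1.119c, exceeding c.)

0.882c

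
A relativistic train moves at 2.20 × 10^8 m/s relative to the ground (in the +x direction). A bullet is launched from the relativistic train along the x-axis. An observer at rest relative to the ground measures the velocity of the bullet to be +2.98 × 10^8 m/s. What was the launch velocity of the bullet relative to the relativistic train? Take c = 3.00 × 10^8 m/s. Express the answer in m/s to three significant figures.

+2.87 × 10^8 m/s

v = 0.733c, u = 0.993c.
Invert the composition law: u' = (u − v)/(1 − uv/c²).
u' = (0.993 − 0.733) / (1 − (0.993)(0.733)) = 0.2600/0.2716 = 0.9574.
u' = 0.9574 × 3.00 × 10^8 m/s.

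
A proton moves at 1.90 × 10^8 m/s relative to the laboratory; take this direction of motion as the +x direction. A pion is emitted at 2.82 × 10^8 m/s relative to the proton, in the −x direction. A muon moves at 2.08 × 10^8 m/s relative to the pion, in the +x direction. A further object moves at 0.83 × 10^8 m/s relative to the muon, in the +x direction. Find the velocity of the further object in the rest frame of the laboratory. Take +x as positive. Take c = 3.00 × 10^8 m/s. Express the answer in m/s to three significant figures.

Apply u = (u' + v)/(1 + u'v/c²) successively, working outward toward the laboratory.
(Dividing each given speed by c = 3.00 × 10^8 m/s to work in units of c.)
Start: velocity of the proton relative to the laboratory = 0.6333c.
Compose with the pion (u' = -0.940 in the proton frame): u_1 = (-0.940 + 0.633) / (1 + (-0.940)·0.633) = -0.3067/0.4047 = -0.7578.
Compose with the muon (u' = 0.693 in the pion frame): u_2 = (0.693 + (-0.758)) / (1 + 0.693·(-0.758)) = -0.0645/0.4746 = -0.1359.
Compose with the further object (u' = 0.277 in the muon frame): u_3 = (0.277 + (-0.136)) / (1 + 0.277·(-0.136)) = 0.1408/0.9624 = 0.1463.
So u = 0.1463 × 3.00 × 10^8 m/s.

+4.39 × 10^7 m/s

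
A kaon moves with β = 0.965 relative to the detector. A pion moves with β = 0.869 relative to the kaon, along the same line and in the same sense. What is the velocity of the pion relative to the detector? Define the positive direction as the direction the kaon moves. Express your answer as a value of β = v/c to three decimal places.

β = 0.998

With v = 0.965 and u' = 0.869 (in units of c),
u = (u' + v)/(1 + u'v/c²):
u = (0.869 + 0.965) / (1 + 0.869·0.965) = 1.8340/1.8386 = 0.9975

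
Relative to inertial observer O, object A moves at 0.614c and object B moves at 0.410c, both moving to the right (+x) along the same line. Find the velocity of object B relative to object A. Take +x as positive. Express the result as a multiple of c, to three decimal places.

-0.273c

β_A = 0.614, β_B = 0.410.
Transform to A's frame with the inverse velocity-addition law: u' = (u − v)/(1 − uv/c²), taking u = β_B and v = β_A.
u' = (0.410 − 0.614) / (1 − (0.614)(0.410)) = -0.2040/0.7483 = -0.2726.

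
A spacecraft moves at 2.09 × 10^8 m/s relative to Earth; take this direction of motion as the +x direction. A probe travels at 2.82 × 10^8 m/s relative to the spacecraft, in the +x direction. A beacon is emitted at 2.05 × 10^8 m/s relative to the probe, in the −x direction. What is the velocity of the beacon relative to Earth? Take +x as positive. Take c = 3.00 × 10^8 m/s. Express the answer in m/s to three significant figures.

+2.83 × 10^8 m/s

Apply u = (u' + v)/(1 + u'v/c²) successively, working outward toward Earth.
(Dividing each given speed by c = 3.00 × 10^8 m/s to work in units of c.)
Start: velocity of the spacecraft relative to Earth = 0.6967c.
Compose with the probe (u' = 0.940 in the spacecraft frame): u_1 = (0.940 + 0.697) / (1 + 0.940·0.697) = 1.6367/1.6549 = 0.9890.
Compose with the beacon (u' = -0.683 in the probe frame): u_2 = (-0.683 + 0.989) / (1 + (-0.683)·0.989) = 0.3057/0.3242 = 0.9429.
So u = 0.9429 × 3.00 × 10^8 m/s.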